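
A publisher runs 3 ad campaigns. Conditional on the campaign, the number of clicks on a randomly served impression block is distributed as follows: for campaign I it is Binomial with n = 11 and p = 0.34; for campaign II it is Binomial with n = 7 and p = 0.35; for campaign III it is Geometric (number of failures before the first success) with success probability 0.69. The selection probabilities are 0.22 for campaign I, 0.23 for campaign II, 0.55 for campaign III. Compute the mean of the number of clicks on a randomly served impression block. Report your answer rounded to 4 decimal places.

Component means — I: 3.74; II: 2.45; III: 0.449275.
E[X] = 0.22·3.74 + 0.23·2.45 + 0.55·0.449275 = 1.6334.

1.6334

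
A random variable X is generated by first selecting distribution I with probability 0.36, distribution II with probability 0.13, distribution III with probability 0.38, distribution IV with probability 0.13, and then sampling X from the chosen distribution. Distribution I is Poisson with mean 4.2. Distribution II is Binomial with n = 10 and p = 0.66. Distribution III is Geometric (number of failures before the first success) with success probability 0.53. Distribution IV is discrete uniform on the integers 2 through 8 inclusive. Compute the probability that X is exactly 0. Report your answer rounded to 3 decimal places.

0.207

Conditional on each component, P(X = 0): I: 0.0149956; II: 2.06438e-05; III: 0.53; IV: 0.
By total probability, P(X = 0) = 0.36·0.0149956 + 0.13·2.06438e-05 + 0.38·0.53 + 0.13·0 = 0.206801.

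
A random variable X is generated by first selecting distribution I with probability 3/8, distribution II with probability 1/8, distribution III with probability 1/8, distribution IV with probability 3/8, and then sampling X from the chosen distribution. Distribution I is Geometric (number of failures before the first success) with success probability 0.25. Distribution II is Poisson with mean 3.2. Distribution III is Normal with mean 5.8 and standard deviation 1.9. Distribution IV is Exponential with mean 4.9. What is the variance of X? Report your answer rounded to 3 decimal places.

15.511

Per component, I: μ=3, E[X²]=21; II: μ=3.2, E[X²]=13.44; III: μ=5.8, E[X²]=37.25; IV: μ=4.9, E[X²]=48.02.
E[X] = 0.375·3 + 0.125·3.2 + 0.125·5.8 + 0.375·4.9 = 4.0875.
E[X²] = 0.375·21 + 0.125·13.44 + 0.125·37.25 + 0.375·48.02 = 32.2188.
Var(X) = E[X²] − (E[X])² = 32.2188 − 16.7077 = 15.5111.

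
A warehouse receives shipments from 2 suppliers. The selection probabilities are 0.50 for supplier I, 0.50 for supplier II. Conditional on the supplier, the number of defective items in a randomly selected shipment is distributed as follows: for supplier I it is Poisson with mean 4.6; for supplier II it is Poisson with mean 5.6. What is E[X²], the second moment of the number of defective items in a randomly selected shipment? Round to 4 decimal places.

For each component E[X²] = Var + (mean)², giving I: 25.76; II: 36.96.
Overall E[X²] = 0.5·25.76 + 0.5·36.96 = 31.36.

31.3600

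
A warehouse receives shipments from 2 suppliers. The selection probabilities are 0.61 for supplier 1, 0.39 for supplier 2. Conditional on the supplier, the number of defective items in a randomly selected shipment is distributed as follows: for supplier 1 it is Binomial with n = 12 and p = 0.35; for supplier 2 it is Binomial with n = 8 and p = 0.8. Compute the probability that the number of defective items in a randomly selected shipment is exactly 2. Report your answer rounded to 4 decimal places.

0.0668

Conditional on each supplier, P(X = 2): 1: 0.108846; 2: 0.00114688.
By total probability, P(X = 2) = 0.61·0.108846 + 0.39·0.00114688 = 0.0668435.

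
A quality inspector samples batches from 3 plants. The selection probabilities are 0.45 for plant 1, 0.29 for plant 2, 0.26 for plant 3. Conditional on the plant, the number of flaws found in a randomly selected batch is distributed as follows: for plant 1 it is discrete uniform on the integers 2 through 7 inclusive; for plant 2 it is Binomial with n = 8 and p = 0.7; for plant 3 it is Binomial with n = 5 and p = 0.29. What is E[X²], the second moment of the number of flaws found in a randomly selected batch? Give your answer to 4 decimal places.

For each component E[X²] = Var + (mean)², giving 1: 23.1667; 2: 33.04; 3: 3.132.
Overall E[X²] = 0.45·23.1667 + 0.29·33.04 + 0.26·3.132 = 20.8209.

20.8209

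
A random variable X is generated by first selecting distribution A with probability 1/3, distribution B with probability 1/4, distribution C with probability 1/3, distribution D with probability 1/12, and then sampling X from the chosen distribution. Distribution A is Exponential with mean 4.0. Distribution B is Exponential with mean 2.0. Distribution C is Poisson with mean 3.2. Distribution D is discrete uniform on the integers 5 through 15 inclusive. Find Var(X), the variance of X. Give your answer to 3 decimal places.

12.376

Per component, A: μ=4, E[X²]=32; B: μ=2, E[X²]=8; C: μ=3.2, E[X²]=13.44; D: μ=10, E[X²]=110.
E[X] = 0.333333·4 + 0.25·2 + 0.333333·3.2 + 0.0833333·10 = 3.73333.
E[X²] = 0.333333·32 + 0.25·8 + 0.333333·13.44 + 0.0833333·110 = 26.3133.
Var(X) = E[X²] − (E[X])² = 26.3133 − 13.9378 = 12.3756.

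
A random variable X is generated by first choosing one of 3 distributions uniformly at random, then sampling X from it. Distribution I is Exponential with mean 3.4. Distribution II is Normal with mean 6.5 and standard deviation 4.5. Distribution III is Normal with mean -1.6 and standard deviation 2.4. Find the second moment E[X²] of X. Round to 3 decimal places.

For each component E[X²] = Var + (mean)², giving I: 23.12; II: 62.5; III: 8.32.
Overall E[X²] = 0.333333·23.12 + 0.333333·62.5 + 0.333333·8.32 = 31.3133.

31.313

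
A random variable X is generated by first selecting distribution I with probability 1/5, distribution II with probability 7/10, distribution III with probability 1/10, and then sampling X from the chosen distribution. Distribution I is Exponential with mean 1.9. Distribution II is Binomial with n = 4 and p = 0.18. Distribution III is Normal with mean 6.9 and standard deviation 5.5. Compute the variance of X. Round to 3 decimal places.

7.529

Per component, I: μ=1.9, E[X²]=7.22; II: μ=0.72, E[X²]=1.1088; III: μ=6.9, E[X²]=77.86.
E[X] = 0.2·1.9 + 0.7·0.72 + 0.1·6.9 = 1.574.
E[X²] = 0.2·7.22 + 0.7·1.1088 + 0.1·77.86 = 10.0062.
Var(X) = E[X²] − (E[X])² = 10.0062 − 2.47748 = 7.52868.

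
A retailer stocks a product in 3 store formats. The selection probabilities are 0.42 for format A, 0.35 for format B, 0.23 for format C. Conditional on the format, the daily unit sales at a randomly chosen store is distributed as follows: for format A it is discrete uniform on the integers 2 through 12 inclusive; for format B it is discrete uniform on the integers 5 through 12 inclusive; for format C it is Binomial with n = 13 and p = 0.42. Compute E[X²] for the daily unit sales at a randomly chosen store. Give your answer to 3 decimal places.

For each component E[X²] = Var + (mean)², giving A: 59; B: 77.5; C: 32.9784.
Overall E[X²] = 0.42·59 + 0.35·77.5 + 0.23·32.9784 = 59.49.

59.490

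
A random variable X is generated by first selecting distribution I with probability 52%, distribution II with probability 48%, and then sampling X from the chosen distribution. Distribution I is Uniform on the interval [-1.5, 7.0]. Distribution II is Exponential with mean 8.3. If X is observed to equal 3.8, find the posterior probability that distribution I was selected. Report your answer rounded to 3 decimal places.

Likelihoods f(3.8 | ·): I: 0.117647; II: 0.0762234.
Posterior ∝ prior × likelihood. Numerator for I: 0.52·0.117647 = 0.0611765.
Normalizing constant: 0.52·0.117647 + 0.48·0.0762234 = 0.0977637.
P(I | observation) = 0.0611765 / 0.0977637 = 0.625759.

0.626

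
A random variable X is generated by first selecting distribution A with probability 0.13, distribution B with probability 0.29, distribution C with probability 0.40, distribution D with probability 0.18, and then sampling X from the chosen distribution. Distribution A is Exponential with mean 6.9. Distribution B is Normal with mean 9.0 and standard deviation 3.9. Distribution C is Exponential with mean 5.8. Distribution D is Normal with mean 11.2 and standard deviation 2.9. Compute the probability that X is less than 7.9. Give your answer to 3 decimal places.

Conditional on each component, P(X < 7.9): A: 0.681753; B: 0.388952; C: 0.74387; D: 0.127575.
By total probability, P(X < 7.9) = 0.13·0.681753 + 0.29·0.388952 + 0.4·0.74387 + 0.18·0.127575 = 0.521935.

0.522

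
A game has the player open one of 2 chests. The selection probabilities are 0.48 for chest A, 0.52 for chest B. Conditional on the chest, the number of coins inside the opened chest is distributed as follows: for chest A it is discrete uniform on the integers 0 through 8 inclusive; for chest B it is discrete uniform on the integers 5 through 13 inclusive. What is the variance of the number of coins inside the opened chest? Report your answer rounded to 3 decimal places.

Per component, A: μ=4, E[X²]=22.6667; B: μ=9, E[X²]=87.6667.
E[X] = 0.48·4 + 0.52·9 = 6.6.
E[X²] = 0.48·22.6667 + 0.52·87.6667 = 56.4667.
Var(X) = E[X²] − (E[X])² = 56.4667 − 43.56 = 12.9067.

12.907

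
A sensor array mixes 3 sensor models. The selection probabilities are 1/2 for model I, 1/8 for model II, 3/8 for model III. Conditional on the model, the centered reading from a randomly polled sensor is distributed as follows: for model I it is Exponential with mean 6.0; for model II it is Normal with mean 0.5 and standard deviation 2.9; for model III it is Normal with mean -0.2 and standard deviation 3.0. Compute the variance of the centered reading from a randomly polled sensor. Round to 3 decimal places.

31.547

Per component, I: μ=6, E[X²]=72; II: μ=0.5, E[X²]=8.66; III: μ=-0.2, E[X²]=9.04.
E[X] = 0.5·6 + 0.125·0.5 + 0.375·-0.2 = 2.9875.
E[X²] = 0.5·72 + 0.125·8.66 + 0.375·9.04 = 40.4725.
Var(X) = E[X²] − (E[X])² = 40.4725 − 8.92516 = 31.5473.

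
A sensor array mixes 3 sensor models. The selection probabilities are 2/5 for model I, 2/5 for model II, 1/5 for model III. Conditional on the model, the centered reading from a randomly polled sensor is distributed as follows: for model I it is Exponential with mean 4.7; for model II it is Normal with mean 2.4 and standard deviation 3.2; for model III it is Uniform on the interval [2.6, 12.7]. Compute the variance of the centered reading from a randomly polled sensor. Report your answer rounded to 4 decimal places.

Per component, I: μ=4.7, E[X²]=44.18; II: μ=2.4, E[X²]=16; III: μ=7.65, E[X²]=67.0233.
E[X] = 0.4·4.7 + 0.4·2.4 + 0.2·7.65 = 4.37.
E[X²] = 0.4·44.18 + 0.4·16 + 0.2·67.0233 = 37.4767.
Var(X) = E[X²] − (E[X])² = 37.4767 − 19.0969 = 18.3798.

18.3798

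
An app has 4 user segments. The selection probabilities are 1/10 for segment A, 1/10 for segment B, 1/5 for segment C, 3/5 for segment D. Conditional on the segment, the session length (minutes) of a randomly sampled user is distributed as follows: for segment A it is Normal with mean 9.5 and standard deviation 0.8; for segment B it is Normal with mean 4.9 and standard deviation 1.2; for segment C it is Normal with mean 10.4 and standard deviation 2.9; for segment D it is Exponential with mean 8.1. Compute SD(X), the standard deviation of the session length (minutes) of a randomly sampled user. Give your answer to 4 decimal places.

6.5921

Per component, A: μ=9.5, E[X²]=90.89; B: μ=4.9, E[X²]=25.45; C: μ=10.4, E[X²]=116.57; D: μ=8.1, E[X²]=131.22.
E[X] = 0.1·9.5 + 0.1·4.9 + 0.2·10.4 + 0.6·8.1 = 8.38.
E[X²] = 0.1·90.89 + 0.1·25.45 + 0.2·116.57 + 0.6·131.22 = 113.68.
Var(X) = E[X²] − (E[X])² = 113.68 − 70.2244 = 43.4556.
SD(X) = √43.4556 = 6.59209.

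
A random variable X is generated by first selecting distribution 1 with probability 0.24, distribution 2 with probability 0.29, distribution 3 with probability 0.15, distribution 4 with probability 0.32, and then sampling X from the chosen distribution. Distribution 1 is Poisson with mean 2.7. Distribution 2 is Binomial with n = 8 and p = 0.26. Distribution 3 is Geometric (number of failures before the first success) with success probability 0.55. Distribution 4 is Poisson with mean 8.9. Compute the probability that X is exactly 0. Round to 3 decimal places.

Conditional on each component, P(X = 0): 1: 0.0672055; 2: 0.0899195; 3: 0.55; 4: 0.000136389.
By total probability, P(X = 0) = 0.24·0.0672055 + 0.29·0.0899195 + 0.15·0.55 + 0.32·0.000136389 = 0.12475.

0.125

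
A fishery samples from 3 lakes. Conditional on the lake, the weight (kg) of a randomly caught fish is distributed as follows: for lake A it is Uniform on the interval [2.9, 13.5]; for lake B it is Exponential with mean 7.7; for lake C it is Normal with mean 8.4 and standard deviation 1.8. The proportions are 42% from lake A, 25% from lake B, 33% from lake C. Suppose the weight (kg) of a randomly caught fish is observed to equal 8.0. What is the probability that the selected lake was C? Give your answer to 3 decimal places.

Likelihoods f(8.0 | ·): A: 0.0943396; B: 0.0459509; C: 0.216229.
Posterior ∝ prior × likelihood. Numerator for C: 0.33·0.216229 = 0.0713556.
Normalizing constant: 0.42·0.0943396 + 0.25·0.0459509 + 0.33·0.216229 = 0.122466.
P(C | observation) = 0.0713556 / 0.122466 = 0.582657.

0.583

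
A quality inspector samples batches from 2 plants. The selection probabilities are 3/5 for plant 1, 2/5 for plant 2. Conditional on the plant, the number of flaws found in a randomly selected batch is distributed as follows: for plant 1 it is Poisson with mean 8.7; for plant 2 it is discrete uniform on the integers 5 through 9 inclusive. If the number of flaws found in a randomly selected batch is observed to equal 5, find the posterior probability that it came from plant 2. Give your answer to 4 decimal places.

0.6584

Likelihoods P(X=5 | ·): 1: 0.0691915; 2: 0.2.
Posterior ∝ prior × likelihood. Numerator for 2: 0.4·0.2 = 0.08.
Normalizing constant: 0.6·0.0691915 + 0.4·0.2 = 0.121515.
P(2 | observation) = 0.08 / 0.121515 = 0.658355.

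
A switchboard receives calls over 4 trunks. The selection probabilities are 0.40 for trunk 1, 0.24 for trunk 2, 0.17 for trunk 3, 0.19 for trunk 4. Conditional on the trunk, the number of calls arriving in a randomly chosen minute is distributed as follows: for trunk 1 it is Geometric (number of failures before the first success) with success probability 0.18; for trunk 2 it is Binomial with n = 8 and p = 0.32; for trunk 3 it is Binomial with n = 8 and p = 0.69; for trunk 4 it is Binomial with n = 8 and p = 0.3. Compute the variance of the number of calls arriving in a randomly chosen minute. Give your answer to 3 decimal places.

12.623

Per component, 1: μ=4.55556, E[X²]=46.0617; 2: μ=2.56, E[X²]=8.2944; 3: μ=5.52, E[X²]=32.1816; 4: μ=2.4, E[X²]=7.44.
E[X] = 0.4·4.55556 + 0.24·2.56 + 0.17·5.52 + 0.19·2.4 = 3.83102.
E[X²] = 0.4·46.0617 + 0.24·8.2944 + 0.17·32.1816 + 0.19·7.44 = 27.2998.
Var(X) = E[X²] − (E[X])² = 27.2998 − 14.6767 = 12.6231.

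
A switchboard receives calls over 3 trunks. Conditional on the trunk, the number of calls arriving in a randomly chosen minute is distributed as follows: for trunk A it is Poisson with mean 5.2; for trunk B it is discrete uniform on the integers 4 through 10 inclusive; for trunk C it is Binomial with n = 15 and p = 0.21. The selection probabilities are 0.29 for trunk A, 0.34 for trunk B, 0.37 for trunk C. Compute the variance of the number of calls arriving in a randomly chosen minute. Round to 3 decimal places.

6.424

Per component, A: μ=5.2, E[X²]=32.24; B: μ=7, E[X²]=53; C: μ=3.15, E[X²]=12.411.
E[X] = 0.29·5.2 + 0.34·7 + 0.37·3.15 = 5.0535.
E[X²] = 0.29·32.24 + 0.34·53 + 0.37·12.411 = 31.9617.
Var(X) = E[X²] − (E[X])² = 31.9617 − 25.5379 = 6.42381.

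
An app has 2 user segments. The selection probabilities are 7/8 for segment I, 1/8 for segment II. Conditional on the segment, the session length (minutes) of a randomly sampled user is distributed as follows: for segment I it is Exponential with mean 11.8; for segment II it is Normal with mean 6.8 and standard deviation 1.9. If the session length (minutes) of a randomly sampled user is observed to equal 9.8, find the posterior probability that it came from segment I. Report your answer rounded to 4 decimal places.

Likelihoods f(9.8 | ·): I: 0.0369345; II: 0.060366.
Posterior ∝ prior × likelihood. Numerator for I: 0.875·0.0369345 = 0.0323177.
Normalizing constant: 0.875·0.0369345 + 0.125·0.060366 = 0.0398635.
P(I | observation) = 0.0323177 / 0.0398635 = 0.81071.

0.8107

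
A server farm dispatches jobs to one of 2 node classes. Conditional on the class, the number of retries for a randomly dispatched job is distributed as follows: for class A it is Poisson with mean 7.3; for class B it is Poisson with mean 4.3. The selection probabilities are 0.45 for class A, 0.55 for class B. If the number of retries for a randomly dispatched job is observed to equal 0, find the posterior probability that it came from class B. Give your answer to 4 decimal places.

Likelihoods P(X=0 | ·): A: 0.000675539; B: 0.0135686.
Posterior ∝ prior × likelihood. Numerator for B: 0.55·0.0135686 = 0.00746271.
Normalizing constant: 0.45·0.000675539 + 0.55·0.0135686 = 0.0077667.
P(B | observation) = 0.00746271 / 0.0077667 = 0.96086.

0.9609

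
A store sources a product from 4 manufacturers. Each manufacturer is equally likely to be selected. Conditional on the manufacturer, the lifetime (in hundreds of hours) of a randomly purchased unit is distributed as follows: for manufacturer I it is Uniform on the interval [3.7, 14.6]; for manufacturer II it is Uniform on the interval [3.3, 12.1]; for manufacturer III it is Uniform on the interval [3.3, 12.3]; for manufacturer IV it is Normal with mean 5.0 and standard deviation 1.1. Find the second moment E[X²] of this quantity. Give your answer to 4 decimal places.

63.2917

For each component E[X²] = Var + (mean)², giving I: 93.6233; II: 65.7433; III: 67.59; IV: 26.21.
Overall E[X²] = 0.25·93.6233 + 0.25·65.7433 + 0.25·67.59 + 0.25·26.21 = 63.2917.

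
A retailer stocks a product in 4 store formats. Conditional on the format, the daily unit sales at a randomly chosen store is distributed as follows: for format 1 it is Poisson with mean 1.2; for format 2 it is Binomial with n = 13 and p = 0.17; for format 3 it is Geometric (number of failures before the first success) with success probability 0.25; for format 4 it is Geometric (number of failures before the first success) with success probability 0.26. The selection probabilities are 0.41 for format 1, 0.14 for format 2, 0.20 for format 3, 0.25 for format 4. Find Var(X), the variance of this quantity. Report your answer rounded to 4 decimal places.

6.5203

Per component, 1: μ=1.2, E[X²]=2.64; 2: μ=2.21, E[X²]=6.7184; 3: μ=3, E[X²]=21; 4: μ=2.84615, E[X²]=19.0473.
E[X] = 0.41·1.2 + 0.14·2.21 + 0.2·3 + 0.25·2.84615 = 2.11294.
E[X²] = 0.41·2.64 + 0.14·6.7184 + 0.2·21 + 0.25·19.0473 = 10.9848.
Var(X) = E[X²] − (E[X])² = 10.9848 − 4.46451 = 6.5203.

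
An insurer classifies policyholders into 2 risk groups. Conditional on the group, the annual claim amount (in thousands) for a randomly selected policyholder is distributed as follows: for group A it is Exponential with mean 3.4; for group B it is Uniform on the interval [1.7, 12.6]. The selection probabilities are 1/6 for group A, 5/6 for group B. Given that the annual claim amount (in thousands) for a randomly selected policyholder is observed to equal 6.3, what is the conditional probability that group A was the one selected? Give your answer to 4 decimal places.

Likelihoods f(6.3 | ·): A: 0.0461104; B: 0.0917431.
Posterior ∝ prior × likelihood. Numerator for A: 0.166667·0.0461104 = 0.00768507.
Normalizing constant: 0.166667·0.0461104 + 0.833333·0.0917431 = 0.0841377.
P(A | observation) = 0.00768507 / 0.0841377 = 0.0913392.

0.0913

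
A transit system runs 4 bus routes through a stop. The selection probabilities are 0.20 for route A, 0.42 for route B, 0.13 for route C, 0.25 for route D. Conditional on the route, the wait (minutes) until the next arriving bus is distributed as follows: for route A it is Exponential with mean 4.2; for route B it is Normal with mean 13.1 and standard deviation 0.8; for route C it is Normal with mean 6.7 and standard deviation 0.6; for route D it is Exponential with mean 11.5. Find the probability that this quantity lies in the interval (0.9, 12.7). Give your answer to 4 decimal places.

Conditional on each route, P(0.9 < X < 12.7): A: 0.758502; B: 0.308538; C: 1; D: 0.593296.
By total probability, P(0.9 < X < 12.7) = 0.2·0.758502 + 0.42·0.308538 + 0.13·1 + 0.25·0.593296 = 0.55961.

0.5596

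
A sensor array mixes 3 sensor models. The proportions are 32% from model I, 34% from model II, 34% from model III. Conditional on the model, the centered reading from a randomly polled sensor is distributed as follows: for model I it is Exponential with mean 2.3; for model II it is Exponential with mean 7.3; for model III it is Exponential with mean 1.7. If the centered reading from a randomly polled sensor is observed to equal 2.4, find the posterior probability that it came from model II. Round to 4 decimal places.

Likelihoods f(2.4 | ·): I: 0.153142; II: 0.0986042; III: 0.14336.
Posterior ∝ prior × likelihood. Numerator for II: 0.34·0.0986042 = 0.0335254.
Normalizing constant: 0.32·0.153142 + 0.34·0.0986042 + 0.34·0.14336 = 0.131274.
P(II | observation) = 0.0335254 / 0.131274 = 0.255386.

0.2554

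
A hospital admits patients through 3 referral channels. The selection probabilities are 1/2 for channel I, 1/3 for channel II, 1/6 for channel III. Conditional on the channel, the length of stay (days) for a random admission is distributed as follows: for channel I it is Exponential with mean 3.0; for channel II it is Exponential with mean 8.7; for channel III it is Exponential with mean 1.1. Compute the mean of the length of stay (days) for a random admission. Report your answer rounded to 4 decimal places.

4.5833

Component means — I: 3; II: 8.7; III: 1.1.
E[X] = 0.5·3 + 0.333333·8.7 + 0.166667·1.1 = 4.58333.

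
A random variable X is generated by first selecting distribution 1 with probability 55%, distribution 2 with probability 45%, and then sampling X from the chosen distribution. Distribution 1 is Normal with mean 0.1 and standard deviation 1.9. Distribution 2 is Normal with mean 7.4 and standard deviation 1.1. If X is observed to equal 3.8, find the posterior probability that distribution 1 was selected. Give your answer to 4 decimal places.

Likelihoods f(3.8 | ·): 1: 0.0315269; 2: 0.00171281.
Posterior ∝ prior × likelihood. Numerator for 1: 0.55·0.0315269 = 0.0173398.
Normalizing constant: 0.55·0.0315269 + 0.45·0.00171281 = 0.0181106.
P(1 | observation) = 0.0173398 / 0.0181106 = 0.957441.

0.9574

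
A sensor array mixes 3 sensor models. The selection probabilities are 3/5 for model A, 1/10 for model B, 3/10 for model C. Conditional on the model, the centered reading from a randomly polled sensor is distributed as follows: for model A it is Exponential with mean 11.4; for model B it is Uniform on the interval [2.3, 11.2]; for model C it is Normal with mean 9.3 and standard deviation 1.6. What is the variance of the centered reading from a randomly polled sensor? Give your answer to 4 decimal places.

Per component, A: μ=11.4, E[X²]=259.92; B: μ=6.75, E[X²]=52.1633; C: μ=9.3, E[X²]=89.05.
E[X] = 0.6·11.4 + 0.1·6.75 + 0.3·9.3 = 10.305.
E[X²] = 0.6·259.92 + 0.1·52.1633 + 0.3·89.05 = 187.883.
Var(X) = E[X²] − (E[X])² = 187.883 − 106.193 = 81.6903.

81.6903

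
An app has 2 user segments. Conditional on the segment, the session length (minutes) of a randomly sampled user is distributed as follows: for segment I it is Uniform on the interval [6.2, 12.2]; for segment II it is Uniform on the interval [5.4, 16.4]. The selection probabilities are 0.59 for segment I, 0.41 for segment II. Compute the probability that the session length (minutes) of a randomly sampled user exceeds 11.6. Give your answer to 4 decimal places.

Conditional on each segment, P(X > 11.6): I: 0.1; II: 0.436364.
By total probability, P(X > 11.6) = 0.59·0.1 + 0.41·0.436364 = 0.237909.

0.2379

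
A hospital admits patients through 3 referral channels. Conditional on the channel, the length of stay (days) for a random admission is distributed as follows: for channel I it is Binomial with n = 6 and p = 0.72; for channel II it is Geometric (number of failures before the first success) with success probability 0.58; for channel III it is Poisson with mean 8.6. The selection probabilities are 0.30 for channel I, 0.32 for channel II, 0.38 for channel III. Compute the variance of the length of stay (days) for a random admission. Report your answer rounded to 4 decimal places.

Per component, I: μ=4.32, E[X²]=19.872; II: μ=0.724138, E[X²]=1.77289; III: μ=8.6, E[X²]=82.56.
E[X] = 0.3·4.32 + 0.32·0.724138 + 0.38·8.6 = 4.79572.
E[X²] = 0.3·19.872 + 0.32·1.77289 + 0.38·82.56 = 37.9017.
Var(X) = E[X²] − (E[X])² = 37.9017 − 22.999 = 14.9028.

14.9028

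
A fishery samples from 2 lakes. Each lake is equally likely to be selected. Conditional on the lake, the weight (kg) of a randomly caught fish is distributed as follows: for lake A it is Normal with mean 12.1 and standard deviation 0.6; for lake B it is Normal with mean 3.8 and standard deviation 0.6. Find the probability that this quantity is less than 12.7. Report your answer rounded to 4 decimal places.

Conditional on each lake, P(X < 12.7): A: 0.841345; B: 1.
By total probability, P(X < 12.7) = 0.5·0.841345 + 0.5·1 = 0.920672.

0.9207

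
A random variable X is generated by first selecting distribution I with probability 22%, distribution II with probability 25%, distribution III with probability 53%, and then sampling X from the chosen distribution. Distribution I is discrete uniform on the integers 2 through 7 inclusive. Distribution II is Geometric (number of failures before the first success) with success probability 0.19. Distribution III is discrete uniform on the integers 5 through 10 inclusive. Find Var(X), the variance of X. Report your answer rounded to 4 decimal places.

Per component, I: μ=4.5, E[X²]=23.1667; II: μ=4.26316, E[X²]=40.6122; III: μ=7.5, E[X²]=59.1667.
E[X] = 0.22·4.5 + 0.25·4.26316 + 0.53·7.5 = 6.03079.
E[X²] = 0.22·23.1667 + 0.25·40.6122 + 0.53·59.1667 = 46.608.
Var(X) = E[X²] − (E[X])² = 46.608 − 36.3704 = 10.2376.

10.2376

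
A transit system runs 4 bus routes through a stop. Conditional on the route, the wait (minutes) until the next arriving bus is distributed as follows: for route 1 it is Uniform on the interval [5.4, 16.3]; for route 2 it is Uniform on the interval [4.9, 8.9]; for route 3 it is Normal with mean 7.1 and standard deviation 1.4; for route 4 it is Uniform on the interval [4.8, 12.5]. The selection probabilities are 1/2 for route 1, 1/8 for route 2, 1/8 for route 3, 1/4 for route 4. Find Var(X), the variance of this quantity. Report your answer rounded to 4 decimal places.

Per component, 1: μ=10.85, E[X²]=127.623; 2: μ=6.9, E[X²]=48.9433; 3: μ=7.1, E[X²]=52.37; 4: μ=8.65, E[X²]=79.7633.
E[X] = 0.5·10.85 + 0.125·6.9 + 0.125·7.1 + 0.25·8.65 = 9.3375.
E[X²] = 0.5·127.623 + 0.125·48.9433 + 0.125·52.37 + 0.25·79.7633 = 96.4167.
Var(X) = E[X²] − (E[X])² = 96.4167 − 87.1889 = 9.22776.

9.2278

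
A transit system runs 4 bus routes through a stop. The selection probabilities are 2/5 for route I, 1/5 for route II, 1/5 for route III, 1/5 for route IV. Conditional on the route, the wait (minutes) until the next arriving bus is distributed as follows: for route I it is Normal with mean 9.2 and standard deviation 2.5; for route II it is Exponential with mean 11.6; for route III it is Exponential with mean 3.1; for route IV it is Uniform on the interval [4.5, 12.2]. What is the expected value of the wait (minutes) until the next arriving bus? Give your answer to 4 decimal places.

8.2900

Component means — I: 9.2; II: 11.6; III: 3.1; IV: 8.35.
E[X] = 0.4·9.2 + 0.2·11.6 + 0.2·3.1 + 0.2·8.35 = 8.29.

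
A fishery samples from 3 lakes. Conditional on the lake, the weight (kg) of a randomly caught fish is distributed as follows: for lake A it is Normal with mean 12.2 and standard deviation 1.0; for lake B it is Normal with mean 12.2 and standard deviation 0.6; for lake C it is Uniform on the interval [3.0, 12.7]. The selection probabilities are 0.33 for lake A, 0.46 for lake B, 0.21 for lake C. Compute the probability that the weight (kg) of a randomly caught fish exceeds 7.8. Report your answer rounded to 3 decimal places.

0.896

Conditional on each lake, P(X > 7.8): A: 0.999995; B: 1; C: 0.505155.
By total probability, P(X > 7.8) = 0.33·0.999995 + 0.46·1 + 0.21·0.505155 = 0.896081.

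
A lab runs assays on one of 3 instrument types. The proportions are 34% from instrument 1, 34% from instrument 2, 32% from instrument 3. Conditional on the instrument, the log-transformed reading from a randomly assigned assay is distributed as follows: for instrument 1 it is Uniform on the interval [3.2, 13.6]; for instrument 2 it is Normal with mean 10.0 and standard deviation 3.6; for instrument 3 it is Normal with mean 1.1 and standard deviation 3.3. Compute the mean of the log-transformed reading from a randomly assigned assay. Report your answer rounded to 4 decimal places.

6.6080

Component means — 1: 8.4; 2: 10; 3: 1.1.
E[X] = 0.34·8.4 + 0.34·10 + 0.32·1.1 = 6.608.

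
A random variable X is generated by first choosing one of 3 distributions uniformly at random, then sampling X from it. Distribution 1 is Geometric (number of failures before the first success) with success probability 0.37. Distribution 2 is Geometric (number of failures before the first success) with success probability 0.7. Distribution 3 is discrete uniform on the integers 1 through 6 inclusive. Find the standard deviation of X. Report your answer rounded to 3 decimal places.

2.073

Per component, 1: μ=1.7027, E[X²]=7.5011; 2: μ=0.428571, E[X²]=0.795918; 3: μ=3.5, E[X²]=15.1667.
E[X] = 0.333333·1.7027 + 0.333333·0.428571 + 0.333333·3.5 = 1.87709.
E[X²] = 0.333333·7.5011 + 0.333333·0.795918 + 0.333333·15.1667 = 7.82123.
Var(X) = E[X²] − (E[X])² = 7.82123 − 3.52347 = 4.29775.
SD(X) = √4.29775 = 2.0731.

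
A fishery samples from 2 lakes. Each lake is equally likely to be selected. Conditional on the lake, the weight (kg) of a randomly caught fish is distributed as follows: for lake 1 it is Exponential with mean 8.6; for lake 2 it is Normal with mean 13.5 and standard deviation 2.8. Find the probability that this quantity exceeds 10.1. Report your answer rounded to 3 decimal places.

Conditional on each lake, P(X > 10.1): 1: 0.308999; 2: 0.887681.
By total probability, P(X > 10.1) = 0.5·0.308999 + 0.5·0.887681 = 0.59834.

0.598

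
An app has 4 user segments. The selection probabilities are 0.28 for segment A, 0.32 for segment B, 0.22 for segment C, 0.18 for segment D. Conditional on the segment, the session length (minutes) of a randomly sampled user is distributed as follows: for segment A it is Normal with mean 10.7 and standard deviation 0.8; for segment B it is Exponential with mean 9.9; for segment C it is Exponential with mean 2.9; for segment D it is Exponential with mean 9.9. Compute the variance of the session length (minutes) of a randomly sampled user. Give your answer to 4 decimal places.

60.2617

Per component, A: μ=10.7, E[X²]=115.13; B: μ=9.9, E[X²]=196.02; C: μ=2.9, E[X²]=16.82; D: μ=9.9, E[X²]=196.02.
E[X] = 0.28·10.7 + 0.32·9.9 + 0.22·2.9 + 0.18·9.9 = 8.584.
E[X²] = 0.28·115.13 + 0.32·196.02 + 0.22·16.82 + 0.18·196.02 = 133.947.
Var(X) = E[X²] − (E[X])² = 133.947 − 73.6851 = 60.2617.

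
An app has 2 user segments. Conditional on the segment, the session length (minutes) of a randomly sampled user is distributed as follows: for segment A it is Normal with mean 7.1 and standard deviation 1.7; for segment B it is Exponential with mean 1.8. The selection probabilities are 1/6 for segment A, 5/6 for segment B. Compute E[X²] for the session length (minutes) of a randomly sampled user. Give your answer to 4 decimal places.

For each component E[X²] = Var + (mean)², giving A: 53.3; B: 6.48.
Overall E[X²] = 0.166667·53.3 + 0.833333·6.48 = 14.2833.

14.2833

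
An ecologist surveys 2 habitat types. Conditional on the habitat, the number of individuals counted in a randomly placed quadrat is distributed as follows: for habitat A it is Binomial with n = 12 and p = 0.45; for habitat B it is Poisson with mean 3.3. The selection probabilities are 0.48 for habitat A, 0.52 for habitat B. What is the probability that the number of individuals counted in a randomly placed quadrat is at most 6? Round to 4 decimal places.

Conditional on each habitat, P(X ≤ 6): A: 0.739315; B: 0.949034.
By total probability, P(X ≤ 6) = 0.48·0.739315 + 0.52·0.949034 = 0.848369.

0.8484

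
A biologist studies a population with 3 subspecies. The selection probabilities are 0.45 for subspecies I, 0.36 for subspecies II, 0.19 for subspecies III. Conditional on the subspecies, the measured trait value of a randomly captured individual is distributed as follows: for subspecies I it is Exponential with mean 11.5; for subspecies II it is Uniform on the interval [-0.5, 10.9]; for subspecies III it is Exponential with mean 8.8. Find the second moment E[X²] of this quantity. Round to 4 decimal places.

162.0854

For each component E[X²] = Var + (mean)², giving I: 264.5; II: 37.87; III: 154.88.
Overall E[X²] = 0.45·264.5 + 0.36·37.87 + 0.19·154.88 = 162.085.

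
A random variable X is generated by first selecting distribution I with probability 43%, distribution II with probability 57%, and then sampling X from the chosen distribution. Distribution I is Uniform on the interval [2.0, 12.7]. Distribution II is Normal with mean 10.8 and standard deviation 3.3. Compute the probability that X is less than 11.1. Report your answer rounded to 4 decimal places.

Conditional on each component, P(X < 11.1): I: 0.850467; II: 0.536218.
By total probability, P(X < 11.1) = 0.43·0.850467 + 0.57·0.536218 = 0.671345.

0.6713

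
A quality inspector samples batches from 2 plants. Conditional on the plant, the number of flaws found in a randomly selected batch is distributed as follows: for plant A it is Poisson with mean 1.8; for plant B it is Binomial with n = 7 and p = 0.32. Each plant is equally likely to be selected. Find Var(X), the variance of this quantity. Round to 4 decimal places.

Per component, A: μ=1.8, E[X²]=5.04; B: μ=2.24, E[X²]=6.5408.
E[X] = 0.5·1.8 + 0.5·2.24 = 2.02.
E[X²] = 0.5·5.04 + 0.5·6.5408 = 5.7904.
Var(X) = E[X²] − (E[X])² = 5.7904 − 4.0804 = 1.71.

1.7100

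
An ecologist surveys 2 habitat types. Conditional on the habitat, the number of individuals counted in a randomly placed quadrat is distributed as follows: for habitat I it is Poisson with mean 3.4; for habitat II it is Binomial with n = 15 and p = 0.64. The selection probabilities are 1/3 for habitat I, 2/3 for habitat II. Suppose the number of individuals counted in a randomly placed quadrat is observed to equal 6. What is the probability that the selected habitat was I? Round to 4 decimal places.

0.5062

Likelihoods P(X=6 | ·): I: 0.0716044; II: 0.0349306.
Posterior ∝ prior × likelihood. Numerator for I: 0.333333·0.0716044 = 0.0238681.
Normalizing constant: 0.333333·0.0716044 + 0.666667·0.0349306 = 0.0471552.
P(I | observation) = 0.0238681 / 0.0471552 = 0.506161.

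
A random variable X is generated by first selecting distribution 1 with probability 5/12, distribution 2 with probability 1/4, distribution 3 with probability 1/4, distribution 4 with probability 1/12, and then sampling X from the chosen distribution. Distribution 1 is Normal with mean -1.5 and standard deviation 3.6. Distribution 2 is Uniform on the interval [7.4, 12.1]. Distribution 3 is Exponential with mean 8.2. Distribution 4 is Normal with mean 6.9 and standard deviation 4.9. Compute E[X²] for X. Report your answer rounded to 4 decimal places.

70.1517

For each component E[X²] = Var + (mean)², giving 1: 15.21; 2: 96.9033; 3: 134.48; 4: 71.62.
Overall E[X²] = 0.416667·15.21 + 0.25·96.9033 + 0.25·134.48 + 0.0833333·71.62 = 70.1517.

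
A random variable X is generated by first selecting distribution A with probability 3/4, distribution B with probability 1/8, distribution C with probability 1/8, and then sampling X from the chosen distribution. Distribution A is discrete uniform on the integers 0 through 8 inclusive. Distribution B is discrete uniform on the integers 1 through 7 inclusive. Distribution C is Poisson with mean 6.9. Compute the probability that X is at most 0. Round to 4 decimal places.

0.0835

Conditional on each component, P(X ≤ 0): A: 0.111111; B: 0; C: 0.00100779.
By total probability, P(X ≤ 0) = 0.75·0.111111 + 0.125·0 + 0.125·0.00100779 = 0.0834593.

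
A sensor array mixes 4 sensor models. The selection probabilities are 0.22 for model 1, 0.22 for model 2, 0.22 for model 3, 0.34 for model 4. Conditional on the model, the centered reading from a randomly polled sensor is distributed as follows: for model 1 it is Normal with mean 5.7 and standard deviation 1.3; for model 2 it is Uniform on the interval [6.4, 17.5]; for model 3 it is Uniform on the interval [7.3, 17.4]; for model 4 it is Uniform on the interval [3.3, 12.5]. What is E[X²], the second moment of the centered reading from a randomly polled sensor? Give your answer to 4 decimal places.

100.2377

For each component E[X²] = Var + (mean)², giving 1: 34.18; 2: 153.07; 3: 161.023; 4: 69.4633.
Overall E[X²] = 0.22·34.18 + 0.22·153.07 + 0.22·161.023 + 0.34·69.4633 = 100.238.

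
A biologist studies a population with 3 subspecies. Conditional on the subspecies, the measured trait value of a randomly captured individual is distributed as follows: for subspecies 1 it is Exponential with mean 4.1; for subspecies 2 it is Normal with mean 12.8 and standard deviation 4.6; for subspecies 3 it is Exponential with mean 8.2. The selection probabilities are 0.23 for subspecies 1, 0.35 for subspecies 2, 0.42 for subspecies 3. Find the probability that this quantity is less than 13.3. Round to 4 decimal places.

0.7482

Conditional on each subspecies, P(X < 13.3): 1: 0.960989; 2: 0.543278; 3: 0.802487.
By total probability, P(X < 13.3) = 0.23·0.960989 + 0.35·0.543278 + 0.42·0.802487 = 0.748219.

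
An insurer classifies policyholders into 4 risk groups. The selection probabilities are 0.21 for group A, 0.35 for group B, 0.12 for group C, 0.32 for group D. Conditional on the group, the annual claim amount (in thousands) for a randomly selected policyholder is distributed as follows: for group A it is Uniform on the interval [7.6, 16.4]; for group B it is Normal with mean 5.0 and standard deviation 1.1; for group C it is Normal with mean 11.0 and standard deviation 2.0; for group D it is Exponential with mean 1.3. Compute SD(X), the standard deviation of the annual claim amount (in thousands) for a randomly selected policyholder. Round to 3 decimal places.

Per component, A: μ=12, E[X²]=150.453; B: μ=5, E[X²]=26.21; C: μ=11, E[X²]=125; D: μ=1.3, E[X²]=3.38.
E[X] = 0.21·12 + 0.35·5 + 0.12·11 + 0.32·1.3 = 6.006.
E[X²] = 0.21·150.453 + 0.35·26.21 + 0.12·125 + 0.32·3.38 = 56.8503.
Var(X) = E[X²] − (E[X])² = 56.8503 − 36.072 = 20.7783.
SD(X) = √20.7783 = 4.55832.

4.558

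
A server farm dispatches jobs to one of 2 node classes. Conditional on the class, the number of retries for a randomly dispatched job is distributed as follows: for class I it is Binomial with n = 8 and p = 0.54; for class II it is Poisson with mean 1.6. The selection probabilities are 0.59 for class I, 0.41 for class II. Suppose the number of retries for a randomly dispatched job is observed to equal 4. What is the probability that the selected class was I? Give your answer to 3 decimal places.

Likelihoods P(X=4 | ·): I: 0.266504; II: 0.0551312.
Posterior ∝ prior × likelihood. Numerator for I: 0.59·0.266504 = 0.157238.
Normalizing constant: 0.59·0.266504 + 0.41·0.0551312 = 0.179841.
P(I | observation) = 0.157238 / 0.179841 = 0.874313.

0.874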